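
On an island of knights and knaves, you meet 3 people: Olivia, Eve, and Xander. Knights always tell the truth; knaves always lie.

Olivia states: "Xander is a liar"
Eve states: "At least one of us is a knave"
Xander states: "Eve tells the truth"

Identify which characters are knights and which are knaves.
Olivia is a knave.
Eve is a knight.
Xander is a knight.

Verification:
- Olivia (knave) says "Xander is a liar" - this is FALSE (a lie) because Xander is a knight.
- Eve (knight) says "At least one of us is a knave" - this is TRUE because Olivia is a knave.
- Xander (knight) says "Eve tells the truth" - this is TRUE because Eve is a knight.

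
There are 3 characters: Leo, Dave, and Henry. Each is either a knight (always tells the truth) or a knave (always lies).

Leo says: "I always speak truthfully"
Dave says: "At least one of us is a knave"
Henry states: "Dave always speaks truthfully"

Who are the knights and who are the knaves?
Leo is a knave.
Dave is a knight.
Henry is a knight.

Verification:
- Leo (knave) says "I always speak truthfully" - this is FALSE (a lie) because Leo is a knave.
- Dave (knight) says "At least one of us is a knave" - this is TRUE because Leo is a knave.
- Henry (knight) says "Dave always speaks truthfully" - this is TRUE because Dave is a knight.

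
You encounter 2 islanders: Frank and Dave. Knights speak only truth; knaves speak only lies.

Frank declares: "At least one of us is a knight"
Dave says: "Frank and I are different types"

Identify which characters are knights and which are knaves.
Frank is a knave.
Dave is a knave.

Verification:
- Frank (knave) says "At least one of us is a knight" - this is FALSE (a lie) because no one is a knight.
- Dave (knave) says "Frank and I are different types" - this is FALSE (a lie) because Dave is a knave and Frank is a knave.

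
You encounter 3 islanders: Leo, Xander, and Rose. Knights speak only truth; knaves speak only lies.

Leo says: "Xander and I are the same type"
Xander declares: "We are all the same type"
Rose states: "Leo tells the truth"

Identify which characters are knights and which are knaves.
Leo is a knight.
Xander is a knight.
Rose is a knight.

Verification:
- Leo (knight) says "Xander and I are the same type" - this is TRUE because Leo is a knight and Xander is a knight.
- Xander (knight) says "We are all the same type" - this is TRUE because Leo, Xander, and Rose are knights.
- Rose (knight) says "Leo tells the truth" - this is TRUE because Leo is a knight.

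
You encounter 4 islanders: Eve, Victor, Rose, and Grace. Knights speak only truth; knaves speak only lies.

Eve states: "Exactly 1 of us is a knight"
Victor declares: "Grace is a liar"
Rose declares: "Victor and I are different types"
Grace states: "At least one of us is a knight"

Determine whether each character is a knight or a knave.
Eve is a knave.
Victor is a knave.
Rose is a knight.
Grace is a knight.

Verification:
- Eve (knave) says "Exactly 1 of us is a knight" - this is FALSE (a lie) because there are 2 knights.
- Victor (knave) says "Grace is a liar" - this is FALSE (a lie) because Grace is a knight.
- Rose (knight) says "Victor and I are different types" - this is TRUE because Rose is a knight and Victor is a knave.
- Grace (knight) says "At least one of us is a knight" - this is TRUE because Rose and Grace are knights.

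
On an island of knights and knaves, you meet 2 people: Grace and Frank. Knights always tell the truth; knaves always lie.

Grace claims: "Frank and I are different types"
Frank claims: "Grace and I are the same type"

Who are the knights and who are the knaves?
Grace is a knight.
Frank is a knave.

Verification:
- Grace (knight) says "Frank and I are different types" - this is TRUE because Grace is a knight and Frank is a knave.
- Frank (knave) says "Grace and I are the same type" - this is FALSE (a lie) because Frank is a knave and Grace is a knight.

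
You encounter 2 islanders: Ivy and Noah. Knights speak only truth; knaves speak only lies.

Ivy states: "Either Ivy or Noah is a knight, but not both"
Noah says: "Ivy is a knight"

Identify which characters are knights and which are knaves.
Ivy is a knave.
Noah is a knave.

Verification:
- Ivy (knave) says "Either Ivy or Noah is a knight, but not both" - this is FALSE (a lie) because Ivy is a knave and Noah is a knave.
- Noah (knave) says "Ivy is a knight" - this is FALSE (a lie) because Ivy is a knave.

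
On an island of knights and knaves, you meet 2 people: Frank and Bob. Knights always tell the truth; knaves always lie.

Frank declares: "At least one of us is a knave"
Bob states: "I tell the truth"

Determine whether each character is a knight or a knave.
Frank is a knight.
Bob is a knave.

Verification:
- Frank (knight) says "At least one of us is a knave" - this is TRUE because Bob is a knave.
- Bob (knave) says "I tell the truth" - this is FALSE (a lie) because Bob is a knave.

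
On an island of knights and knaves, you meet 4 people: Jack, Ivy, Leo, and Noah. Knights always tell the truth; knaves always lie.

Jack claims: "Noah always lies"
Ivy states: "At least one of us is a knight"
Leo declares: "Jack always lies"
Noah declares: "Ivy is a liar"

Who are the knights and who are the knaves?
Jack is a knight.
Ivy is a knight.
Leo is a knave.
Noah is a knave.

Verification:
- Jack (knight) says "Noah always lies" - this is TRUE because Noah is a knave.
- Ivy (knight) says "At least one of us is a knight" - this is TRUE because Jack and Ivy are knights.
- Leo (knave) says "Jack always lies" - this is FALSE (a lie) because Jack is a knight.
- Noah (knave) says "Ivy is a liar" - this is FALSE (a lie) because Ivy is a knight.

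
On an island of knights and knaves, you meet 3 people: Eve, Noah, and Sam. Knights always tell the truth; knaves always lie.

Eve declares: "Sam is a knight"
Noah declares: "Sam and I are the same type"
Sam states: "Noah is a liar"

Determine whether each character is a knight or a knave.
Eve is a knight.
Noah is a knave.
Sam is a knight.

Verification:
- Eve (knight) says "Sam is a knight" - this is TRUE because Sam is a knight.
- Noah (knave) says "Sam and I are the same type" - this is FALSE (a lie) because Noah is a knave and Sam is a knight.
- Sam (knight) says "Noah is a liar" - this is TRUE because Noah is a knave.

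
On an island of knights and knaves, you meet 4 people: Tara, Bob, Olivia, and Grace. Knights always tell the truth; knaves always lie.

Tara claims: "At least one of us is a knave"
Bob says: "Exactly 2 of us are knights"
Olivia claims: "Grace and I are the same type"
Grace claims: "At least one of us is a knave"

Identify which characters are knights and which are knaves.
Tara is a knight.
Bob is a knave.
Olivia is a knight.
Grace is a knight.

Verification:
- Tara (knight) says "At least one of us is a knave" - this is TRUE because Bob is a knave.
- Bob (knave) says "Exactly 2 of us are knights" - this is FALSE (a lie) because there are 3 knights.
- Olivia (knight) says "Grace and I are the same type" - this is TRUE because Olivia is a knight and Grace is a knight.
- Grace (knight) says "At least one of us is a knave" - this is TRUE because Bob is a knave.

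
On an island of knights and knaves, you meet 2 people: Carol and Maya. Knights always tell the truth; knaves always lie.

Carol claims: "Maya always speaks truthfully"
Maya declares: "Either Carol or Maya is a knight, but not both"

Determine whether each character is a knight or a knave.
Carol is a knave.
Maya is a knave.

Verification:
- Carol (knave) says "Maya always speaks truthfully" - this is FALSE (a lie) because Maya is a knave.
- Maya (knave) says "Either Carol or Maya is a knight, but not both" - this is FALSE (a lie) because Carol is a knave and Maya is a knave.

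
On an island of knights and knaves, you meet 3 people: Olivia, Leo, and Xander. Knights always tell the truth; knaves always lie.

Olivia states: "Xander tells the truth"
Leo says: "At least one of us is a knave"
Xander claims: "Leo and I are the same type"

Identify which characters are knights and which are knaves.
Olivia is a knave.
Leo is a knight.
Xander is a knave.

Verification:
- Olivia (knave) says "Xander tells the truth" - this is FALSE (a lie) because Xander is a knave.
- Leo (knight) says "At least one of us is a knave" - this is TRUE because Olivia and Xander are knaves.
- Xander (knave) says "Leo and I are the same type" - this is FALSE (a lie) because Xander is a knave and Leo is a knight.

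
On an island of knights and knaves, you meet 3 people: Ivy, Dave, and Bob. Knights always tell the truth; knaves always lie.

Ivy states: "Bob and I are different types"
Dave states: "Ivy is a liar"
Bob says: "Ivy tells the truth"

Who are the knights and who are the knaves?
Ivy is a knave.
Dave is a knight.
Bob is a knave.

Verification:
- Ivy (knave) says "Bob and I are different types" - this is FALSE (a lie) because Ivy is a knave and Bob is a knave.
- Dave (knight) says "Ivy is a liar" - this is TRUE because Ivy is a knave.
- Bob (knave) says "Ivy tells the truth" - this is FALSE (a lie) because Ivy is a knave.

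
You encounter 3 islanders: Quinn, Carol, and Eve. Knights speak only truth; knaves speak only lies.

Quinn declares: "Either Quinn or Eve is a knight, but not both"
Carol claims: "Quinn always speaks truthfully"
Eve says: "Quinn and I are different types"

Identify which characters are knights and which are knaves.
Quinn is a knave.
Carol is a knave.
Eve is a knave.

Verification:
- Quinn (knave) says "Either Quinn or Eve is a knight, but not both" - this is FALSE (a lie) because Quinn is a knave and Eve is a knave.
- Carol (knave) says "Quinn always speaks truthfully" - this is FALSE (a lie) because Quinn is a knave.
- Eve (knave) says "Quinn and I are different types" - this is FALSE (a lie) because Eve is a knave and Quinn is a knave.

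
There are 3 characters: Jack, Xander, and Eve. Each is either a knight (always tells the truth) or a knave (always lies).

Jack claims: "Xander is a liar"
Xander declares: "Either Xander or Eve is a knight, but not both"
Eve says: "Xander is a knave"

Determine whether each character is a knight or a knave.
Jack is a knave.
Xander is a knight.
Eve is a knave.

Verification:
- Jack (knave) says "Xander is a liar" - this is FALSE (a lie) because Xander is a knight.
- Xander (knight) says "Either Xander or Eve is a knight, but not both" - this is TRUE because Xander is a knight and Eve is a knave.
- Eve (knave) says "Xander is a knave" - this is FALSE (a lie) because Xander is a knight.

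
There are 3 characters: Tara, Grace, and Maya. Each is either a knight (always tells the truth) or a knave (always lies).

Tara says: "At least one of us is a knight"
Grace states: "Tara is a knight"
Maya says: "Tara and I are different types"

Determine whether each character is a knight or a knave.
Tara is a knave.
Grace is a knave.
Maya is a knave.

Verification:
- Tara (knave) says "At least one of us is a knight" - this is FALSE (a lie) because no one is a knight.
- Grace (knave) says "Tara is a knight" - this is FALSE (a lie) because Tara is a knave.
- Maya (knave) says "Tara and I are different types" - this is FALSE (a lie) because Maya is a knave and Tara is a knave.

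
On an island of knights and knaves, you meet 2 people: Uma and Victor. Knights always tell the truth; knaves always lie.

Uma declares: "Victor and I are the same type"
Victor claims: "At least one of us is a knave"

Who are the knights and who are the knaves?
Uma is a knave.
Victor is a knight.

Verification:
- Uma (knave) says "Victor and I are the same type" - this is FALSE (a lie) because Uma is a knave and Victor is a knight.
- Victor (knight) says "At least one of us is a knave" - this is TRUE because Uma is a knave.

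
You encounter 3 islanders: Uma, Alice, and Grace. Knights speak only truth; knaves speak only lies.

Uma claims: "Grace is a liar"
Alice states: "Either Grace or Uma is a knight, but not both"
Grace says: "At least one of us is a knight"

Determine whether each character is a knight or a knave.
Uma is a knave.
Alice is a knight.
Grace is a knight.

Verification:
- Uma (knave) says "Grace is a liar" - this is FALSE (a lie) because Grace is a knight.
- Alice (knight) says "Either Grace or Uma is a knight, but not both" - this is TRUE because Grace is a knight and Uma is a knave.
- Grace (knight) says "At least one of us is a knight" - this is TRUE because Alice and Grace are knights.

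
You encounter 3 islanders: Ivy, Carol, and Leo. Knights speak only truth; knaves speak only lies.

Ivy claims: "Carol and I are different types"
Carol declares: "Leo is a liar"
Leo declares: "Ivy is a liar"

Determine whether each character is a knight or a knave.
Ivy is a knave.
Carol is a knave.
Leo is a knight.

Verification:
- Ivy (knave) says "Carol and I are different types" - this is FALSE (a lie) because Ivy is a knave and Carol is a knave.
- Carol (knave) says "Leo is a liar" - this is FALSE (a lie) because Leo is a knight.
- Leo (knight) says "Ivy is a liar" - this is TRUE because Ivy is a knave.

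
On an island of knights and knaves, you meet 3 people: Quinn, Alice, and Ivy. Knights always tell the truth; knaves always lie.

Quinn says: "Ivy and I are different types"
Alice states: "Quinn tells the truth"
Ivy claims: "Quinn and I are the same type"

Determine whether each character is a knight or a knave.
Quinn is a knight.
Alice is a knight.
Ivy is a knave.

Verification:
- Quinn (knight) says "Ivy and I are different types" - this is TRUE because Quinn is a knight and Ivy is a knave.
- Alice (knight) says "Quinn tells the truth" - this is TRUE because Quinn is a knight.
- Ivy (knave) says "Quinn and I are the same type" - this is FALSE (a lie) because Ivy is a knave and Quinn is a knight.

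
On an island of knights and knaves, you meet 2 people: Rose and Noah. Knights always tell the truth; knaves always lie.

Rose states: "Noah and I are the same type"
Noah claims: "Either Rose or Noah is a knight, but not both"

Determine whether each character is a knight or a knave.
Rose is a knave.
Noah is a knight.

Verification:
- Rose (knave) says "Noah and I are the same type" - this is FALSE (a lie) because Rose is a knave and Noah is a knight.
- Noah (knight) says "Either Rose or Noah is a knight, but not both" - this is TRUE because Rose is a knave and Noah is a knight.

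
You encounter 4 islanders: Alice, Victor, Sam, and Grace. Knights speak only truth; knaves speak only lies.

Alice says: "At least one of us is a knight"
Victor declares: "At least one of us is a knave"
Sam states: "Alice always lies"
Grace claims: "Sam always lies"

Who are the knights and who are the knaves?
Alice is a knight.
Victor is a knight.
Sam is a knave.
Grace is a knight.

Verification:
- Alice (knight) says "At least one of us is a knight" - this is TRUE because Alice, Victor, and Grace are knights.
- Victor (knight) says "At least one of us is a knave" - this is TRUE because Sam is a knave.
- Sam (knave) says "Alice always lies" - this is FALSE (a lie) because Alice is a knight.
- Grace (knight) says "Sam always lies" - this is TRUE because Sam is a knave.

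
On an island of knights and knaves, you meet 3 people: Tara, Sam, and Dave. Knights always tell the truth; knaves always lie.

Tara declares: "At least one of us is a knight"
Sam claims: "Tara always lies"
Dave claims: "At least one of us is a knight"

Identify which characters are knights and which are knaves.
Tara is a knight.
Sam is a knave.
Dave is a knight.

Verification:
- Tara (knight) says "At least one of us is a knight" - this is TRUE because Tara and Dave are knights.
- Sam (knave) says "Tara always lies" - this is FALSE (a lie) because Tara is a knight.
- Dave (knight) says "At least one of us is a knight" - this is TRUE because Tara and Dave are knights.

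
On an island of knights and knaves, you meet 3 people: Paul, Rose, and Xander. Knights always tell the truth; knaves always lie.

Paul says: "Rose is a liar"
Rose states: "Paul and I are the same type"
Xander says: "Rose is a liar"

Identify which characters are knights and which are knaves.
Paul is a knight.
Rose is a knave.
Xander is a knight.

Verification:
- Paul (knight) says "Rose is a liar" - this is TRUE because Rose is a knave.
- Rose (knave) says "Paul and I are the same type" - this is FALSE (a lie) because Rose is a knave and Paul is a knight.
- Xander (knight) says "Rose is a liar" - this is TRUE because Rose is a knave.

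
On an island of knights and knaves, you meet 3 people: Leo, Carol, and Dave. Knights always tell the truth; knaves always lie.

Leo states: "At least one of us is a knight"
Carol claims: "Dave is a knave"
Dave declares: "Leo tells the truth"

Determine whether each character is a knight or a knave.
Leo is a knight.
Carol is a knave.
Dave is a knight.

Verification:
- Leo (knight) says "At least one of us is a knight" - this is TRUE because Leo and Dave are knights.
- Carol (knave) says "Dave is a knave" - this is FALSE (a lie) because Dave is a knight.
- Dave (knight) says "Leo tells the truth" - this is TRUE because Leo is a knight.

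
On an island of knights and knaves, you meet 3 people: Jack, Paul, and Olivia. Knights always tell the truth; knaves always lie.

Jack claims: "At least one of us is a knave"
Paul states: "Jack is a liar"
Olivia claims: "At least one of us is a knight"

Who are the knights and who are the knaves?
Jack is a knight.
Paul is a knave.
Olivia is a knight.

Verification:
- Jack (knight) says "At least one of us is a knave" - this is TRUE because Paul is a knave.
- Paul (knave) says "Jack is a liar" - this is FALSE (a lie) because Jack is a knight.
- Olivia (knight) says "At least one of us is a knight" - this is TRUE because Jack and Olivia are knights.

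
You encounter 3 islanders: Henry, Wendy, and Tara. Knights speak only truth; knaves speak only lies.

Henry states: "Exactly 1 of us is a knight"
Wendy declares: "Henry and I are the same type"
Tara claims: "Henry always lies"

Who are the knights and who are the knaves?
Henry is a knight.
Wendy is a knave.
Tara is a knave.

Verification:
- Henry (knight) says "Exactly 1 of us is a knight" - this is TRUE because there are 1 knights.
- Wendy (knave) says "Henry and I are the same type" - this is FALSE (a lie) because Wendy is a knave and Henry is a knight.
- Tara (knave) says "Henry always lies" - this is FALSE (a lie) because Henry is a knight.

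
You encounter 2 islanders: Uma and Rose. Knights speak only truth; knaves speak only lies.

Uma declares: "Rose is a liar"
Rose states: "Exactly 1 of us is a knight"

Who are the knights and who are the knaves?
Uma is a knave.
Rose is a knight.

Verification:
- Uma (knave) says "Rose is a liar" - this is FALSE (a lie) because Rose is a knight.
- Rose (knight) says "Exactly 1 of us is a knight" - this is TRUE because there are 1 knights.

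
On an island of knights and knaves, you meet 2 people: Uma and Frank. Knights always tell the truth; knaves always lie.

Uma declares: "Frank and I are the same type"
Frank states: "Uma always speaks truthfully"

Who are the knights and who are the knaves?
Uma is a knight.
Frank is a knight.

Verification:
- Uma (knight) says "Frank and I are the same type" - this is TRUE because Uma is a knight and Frank is a knight.
- Frank (knight) says "Uma always speaks truthfully" - this is TRUE because Uma is a knight.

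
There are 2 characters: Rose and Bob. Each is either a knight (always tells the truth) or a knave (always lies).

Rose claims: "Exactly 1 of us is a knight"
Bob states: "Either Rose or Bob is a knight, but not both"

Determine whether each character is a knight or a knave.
Rose is a knave.
Bob is a knave.

Verification:
- Rose (knave) says "Exactly 1 of us is a knight" - this is FALSE (a lie) because there are 0 knights.
- Bob (knave) says "Either Rose or Bob is a knight, but not both" - this is FALSE (a lie) because Rose is a knave and Bob is a knave.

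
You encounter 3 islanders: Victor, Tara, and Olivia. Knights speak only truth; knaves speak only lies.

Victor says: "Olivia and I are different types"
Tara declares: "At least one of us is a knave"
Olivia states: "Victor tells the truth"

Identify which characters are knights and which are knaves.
Victor is a knave.
Tara is a knight.
Olivia is a knave.

Verification:
- Victor (knave) says "Olivia and I are different types" - this is FALSE (a lie) because Victor is a knave and Olivia is a knave.
- Tara (knight) says "At least one of us is a knave" - this is TRUE because Victor and Olivia are knaves.
- Olivia (knave) says "Victor tells the truth" - this is FALSE (a lie) because Victor is a knave.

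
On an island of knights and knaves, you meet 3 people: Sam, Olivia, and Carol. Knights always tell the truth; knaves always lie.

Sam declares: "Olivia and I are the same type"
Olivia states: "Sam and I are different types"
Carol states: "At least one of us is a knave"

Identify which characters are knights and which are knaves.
Sam is a knave.
Olivia is a knight.
Carol is a knight.

Verification:
- Sam (knave) says "Olivia and I are the same type" - this is FALSE (a lie) because Sam is a knave and Olivia is a knight.
- Olivia (knight) says "Sam and I are different types" - this is TRUE because Olivia is a knight and Sam is a knave.
- Carol (knight) says "At least one of us is a knave" - this is TRUE because Sam is a knave.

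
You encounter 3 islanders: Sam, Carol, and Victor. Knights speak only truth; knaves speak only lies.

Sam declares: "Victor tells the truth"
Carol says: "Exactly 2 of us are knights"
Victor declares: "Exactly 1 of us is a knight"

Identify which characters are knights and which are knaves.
Sam is a knave.
Carol is a knave.
Victor is a knave.

Verification:
- Sam (knave) says "Victor tells the truth" - this is FALSE (a lie) because Victor is a knave.
- Carol (knave) says "Exactly 2 of us are knights" - this is FALSE (a lie) because there are 0 knights.
- Victor (knave) says "Exactly 1 of us is a knight" - this is FALSE (a lie) because there are 0 knights.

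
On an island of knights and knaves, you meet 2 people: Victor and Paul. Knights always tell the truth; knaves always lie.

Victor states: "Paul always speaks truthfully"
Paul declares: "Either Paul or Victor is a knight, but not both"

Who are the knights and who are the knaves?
Victor is a knave.
Paul is a knave.

Verification:
- Victor (knave) says "Paul always speaks truthfully" - this is FALSE (a lie) because Paul is a knave.
- Paul (knave) says "Either Paul or Victor is a knight, but not both" - this is FALSE (a lie) because Paul is a knave and Victor is a knave.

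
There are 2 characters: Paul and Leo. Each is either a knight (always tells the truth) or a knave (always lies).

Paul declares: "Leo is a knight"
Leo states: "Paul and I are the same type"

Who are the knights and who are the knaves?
Paul is a knight.
Leo is a knight.

Verification:
- Paul (knight) says "Leo is a knight" - this is TRUE because Leo is a knight.
- Leo (knight) says "Paul and I are the same type" - this is TRUE because Leo is a knight and Paul is a knight.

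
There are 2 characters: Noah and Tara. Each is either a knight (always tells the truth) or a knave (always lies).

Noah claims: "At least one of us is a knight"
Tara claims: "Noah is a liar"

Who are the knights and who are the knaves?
Noah is a knight.
Tara is a knave.

Verification:
- Noah (knight) says "At least one of us is a knight" - this is TRUE because Noah is a knight.
- Tara (knave) says "Noah is a liar" - this is FALSE (a lie) because Noah is a knight.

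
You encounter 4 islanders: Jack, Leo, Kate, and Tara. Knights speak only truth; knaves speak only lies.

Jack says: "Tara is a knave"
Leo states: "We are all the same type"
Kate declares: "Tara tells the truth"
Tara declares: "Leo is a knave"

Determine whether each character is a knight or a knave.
Jack is a knave.
Leo is a knave.
Kate is a knight.
Tara is a knight.

Verification:
- Jack (knave) says "Tara is a knave" - this is FALSE (a lie) because Tara is a knight.
- Leo (knave) says "We are all the same type" - this is FALSE (a lie) because Kate and Tara are knights and Jack and Leo are knaves.
- Kate (knight) says "Tara tells the truth" - this is TRUE because Tara is a knight.
- Tara (knight) says "Leo is a knave" - this is TRUE because Leo is a knave.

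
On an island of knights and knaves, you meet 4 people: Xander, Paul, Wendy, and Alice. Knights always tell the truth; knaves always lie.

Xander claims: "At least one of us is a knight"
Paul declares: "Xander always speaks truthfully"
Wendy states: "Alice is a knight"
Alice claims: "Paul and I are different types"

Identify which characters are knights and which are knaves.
Xander is a knave.
Paul is a knave.
Wendy is a knave.
Alice is a knave.

Verification:
- Xander (knave) says "At least one of us is a knight" - this is FALSE (a lie) because no one is a knight.
- Paul (knave) says "Xander always speaks truthfully" - this is FALSE (a lie) because Xander is a knave.
- Wendy (knave) says "Alice is a knight" - this is FALSE (a lie) because Alice is a knave.
- Alice (knave) says "Paul and I are different types" - this is FALSE (a lie) because Alice is a knave and Paul is a knave.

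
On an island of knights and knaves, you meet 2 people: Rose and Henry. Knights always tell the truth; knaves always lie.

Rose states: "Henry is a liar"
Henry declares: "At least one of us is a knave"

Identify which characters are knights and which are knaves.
Rose is a knave.
Henry is a knight.

Verification:
- Rose (knave) says "Henry is a liar" - this is FALSE (a lie) because Henry is a knight.
- Henry (knight) says "At least one of us is a knave" - this is TRUE because Rose is a knave.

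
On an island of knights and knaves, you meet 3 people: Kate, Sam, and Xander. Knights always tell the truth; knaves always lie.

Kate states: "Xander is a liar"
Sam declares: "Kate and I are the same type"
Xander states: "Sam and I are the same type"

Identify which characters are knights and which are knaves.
Kate is a knight.
Sam is a knight.
Xander is a knave.

Verification:
- Kate (knight) says "Xander is a liar" - this is TRUE because Xander is a knave.
- Sam (knight) says "Kate and I are the same type" - this is TRUE because Sam is a knight and Kate is a knight.
- Xander (knave) says "Sam and I are the same type" - this is FALSE (a lie) because Xander is a knave and Sam is a knight.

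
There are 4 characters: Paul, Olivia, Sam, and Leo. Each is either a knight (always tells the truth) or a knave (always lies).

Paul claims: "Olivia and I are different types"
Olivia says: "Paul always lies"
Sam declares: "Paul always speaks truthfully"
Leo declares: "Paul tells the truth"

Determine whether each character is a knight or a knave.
Paul is a knight.
Olivia is a knave.
Sam is a knight.
Leo is a knight.

Verification:
- Paul (knight) says "Olivia and I are different types" - this is TRUE because Paul is a knight and Olivia is a knave.
- Olivia (knave) says "Paul always lies" - this is FALSE (a lie) because Paul is a knight.
- Sam (knight) says "Paul always speaks truthfully" - this is TRUE because Paul is a knight.
- Leo (knight) says "Paul tells the truth" - this is TRUE because Paul is a knight.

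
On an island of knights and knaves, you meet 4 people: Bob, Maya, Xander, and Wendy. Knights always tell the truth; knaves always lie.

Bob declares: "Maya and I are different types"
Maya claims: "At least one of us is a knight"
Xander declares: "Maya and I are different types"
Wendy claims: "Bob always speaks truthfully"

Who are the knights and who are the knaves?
Bob is a knave.
Maya is a knave.
Xander is a knave.
Wendy is a knave.

Verification:
- Bob (knave) says "Maya and I are different types" - this is FALSE (a lie) because Bob is a knave and Maya is a knave.
- Maya (knave) says "At least one of us is a knight" - this is FALSE (a lie) because no one is a knight.
- Xander (knave) says "Maya and I are different types" - this is FALSE (a lie) because Xander is a knave and Maya is a knave.
- Wendy (knave) says "Bob always speaks truthfully" - this is FALSE (a lie) because Bob is a knave.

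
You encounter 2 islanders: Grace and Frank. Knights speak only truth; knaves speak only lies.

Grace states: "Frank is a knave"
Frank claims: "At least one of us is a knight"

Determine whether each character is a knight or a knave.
Grace is a knave.
Frank is a knight.

Verification:
- Grace (knave) says "Frank is a knave" - this is FALSE (a lie) because Frank is a knight.
- Frank (knight) says "At least one of us is a knight" - this is TRUE because Frank is a knight.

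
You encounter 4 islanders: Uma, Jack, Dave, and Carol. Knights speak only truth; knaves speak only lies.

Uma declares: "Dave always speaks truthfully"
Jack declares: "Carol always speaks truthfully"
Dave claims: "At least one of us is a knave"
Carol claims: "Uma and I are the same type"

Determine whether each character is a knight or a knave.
Uma is a knight.
Jack is a knave.
Dave is a knight.
Carol is a knave.

Verification:
- Uma (knight) says "Dave always speaks truthfully" - this is TRUE because Dave is a knight.
- Jack (knave) says "Carol always speaks truthfully" - this is FALSE (a lie) because Carol is a knave.
- Dave (knight) says "At least one of us is a knave" - this is TRUE because Jack and Carol are knaves.
- Carol (knave) says "Uma and I are the same type" - this is FALSE (a lie) because Carol is a knave and Uma is a knight.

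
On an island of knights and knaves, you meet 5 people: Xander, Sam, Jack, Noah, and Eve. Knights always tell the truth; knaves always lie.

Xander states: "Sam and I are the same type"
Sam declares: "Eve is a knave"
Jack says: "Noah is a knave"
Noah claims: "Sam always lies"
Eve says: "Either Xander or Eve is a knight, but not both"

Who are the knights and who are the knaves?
Xander is a knave.
Sam is a knight.
Jack is a knight.
Noah is a knave.
Eve is a knave.

Verification:
- Xander (knave) says "Sam and I are the same type" - this is FALSE (a lie) because Xander is a knave and Sam is a knight.
- Sam (knight) says "Eve is a knave" - this is TRUE because Eve is a knave.
- Jack (knight) says "Noah is a knave" - this is TRUE because Noah is a knave.
- Noah (knave) says "Sam always lies" - this is FALSE (a lie) because Sam is a knight.
- Eve (knave) says "Either Xander or Eve is a knight, but not both" - this is FALSE (a lie) because Xander is a knave and Eve is a knave.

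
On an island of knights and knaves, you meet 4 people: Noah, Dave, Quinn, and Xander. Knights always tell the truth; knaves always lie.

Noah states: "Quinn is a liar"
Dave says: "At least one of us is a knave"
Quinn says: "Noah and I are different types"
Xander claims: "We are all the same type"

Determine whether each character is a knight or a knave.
Noah is a knave.
Dave is a knight.
Quinn is a knight.
Xander is a knave.

Verification:
- Noah (knave) says "Quinn is a liar" - this is FALSE (a lie) because Quinn is a knight.
- Dave (knight) says "At least one of us is a knave" - this is TRUE because Noah and Xander are knaves.
- Quinn (knight) says "Noah and I are different types" - this is TRUE because Quinn is a knight and Noah is a knave.
- Xander (knave) says "We are all the same type" - this is FALSE (a lie) because Dave and Quinn are knights and Noah and Xander are knaves.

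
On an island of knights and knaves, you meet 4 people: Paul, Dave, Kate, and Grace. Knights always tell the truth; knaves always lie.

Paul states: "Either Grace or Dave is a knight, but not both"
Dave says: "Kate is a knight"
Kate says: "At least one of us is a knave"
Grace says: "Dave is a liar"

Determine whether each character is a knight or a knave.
Paul is a knight.
Dave is a knight.
Kate is a knight.
Grace is a knave.

Verification:
- Paul (knight) says "Either Grace or Dave is a knight, but not both" - this is TRUE because Grace is a knave and Dave is a knight.
- Dave (knight) says "Kate is a knight" - this is TRUE because Kate is a knight.
- Kate (knight) says "At least one of us is a knave" - this is TRUE because Grace is a knave.
- Grace (knave) says "Dave is a liar" - this is FALSE (a lie) because Dave is a knight.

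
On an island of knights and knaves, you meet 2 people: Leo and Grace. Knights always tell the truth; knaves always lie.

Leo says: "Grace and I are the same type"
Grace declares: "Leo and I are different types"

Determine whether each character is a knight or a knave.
Leo is a knave.
Grace is a knight.

Verification:
- Leo (knave) says "Grace and I are the same type" - this is FALSE (a lie) because Leo is a knave and Grace is a knight.
- Grace (knight) says "Leo and I are different types" - this is TRUE because Grace is a knight and Leo is a knave.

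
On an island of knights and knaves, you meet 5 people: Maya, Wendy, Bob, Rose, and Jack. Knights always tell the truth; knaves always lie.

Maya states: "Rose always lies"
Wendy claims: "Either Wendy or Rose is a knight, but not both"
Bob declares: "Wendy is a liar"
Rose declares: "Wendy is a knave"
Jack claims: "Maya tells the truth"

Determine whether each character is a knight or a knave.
Maya is a knight.
Wendy is a knight.
Bob is a knave.
Rose is a knave.
Jack is a knight.

Verification:
- Maya (knight) says "Rose always lies" - this is TRUE because Rose is a knave.
- Wendy (knight) says "Either Wendy or Rose is a knight, but not both" - this is TRUE because Wendy is a knight and Rose is a knave.
- Bob (knave) says "Wendy is a liar" - this is FALSE (a lie) because Wendy is a knight.
- Rose (knave) says "Wendy is a knave" - this is FALSE (a lie) because Wendy is a knight.
- Jack (knight) says "Maya tells the truth" - this is TRUE because Maya is a knight.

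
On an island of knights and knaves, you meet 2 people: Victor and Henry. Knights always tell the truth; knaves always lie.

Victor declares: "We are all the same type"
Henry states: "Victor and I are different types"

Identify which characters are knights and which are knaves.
Victor is a knave.
Henry is a knight.

Verification:
- Victor (knave) says "We are all the same type" - this is FALSE (a lie) because Henry is a knight and Victor is a knave.
- Henry (knight) says "Victor and I are different types" - this is TRUE because Henry is a knight and Victor is a knave.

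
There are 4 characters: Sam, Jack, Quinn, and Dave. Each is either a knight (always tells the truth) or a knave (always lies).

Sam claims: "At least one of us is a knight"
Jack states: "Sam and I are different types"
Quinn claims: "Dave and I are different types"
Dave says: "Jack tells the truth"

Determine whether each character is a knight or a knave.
Sam is a knave.
Jack is a knave.
Quinn is a knave.
Dave is a knave.

Verification:
- Sam (knave) says "At least one of us is a knight" - this is FALSE (a lie) because no one is a knight.
- Jack (knave) says "Sam and I are different types" - this is FALSE (a lie) because Jack is a knave and Sam is a knave.
- Quinn (knave) says "Dave and I are different types" - this is FALSE (a lie) because Quinn is a knave and Dave is a knave.
- Dave (knave) says "Jack tells the truth" - this is FALSE (a lie) because Jack is a knave.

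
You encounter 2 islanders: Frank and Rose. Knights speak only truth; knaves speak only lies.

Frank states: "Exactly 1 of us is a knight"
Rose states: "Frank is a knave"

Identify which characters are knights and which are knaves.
Frank is a knight.
Rose is a knave.

Verification:
- Frank (knight) says "Exactly 1 of us is a knight" - this is TRUE because there are 1 knights.
- Rose (knave) says "Frank is a knave" - this is FALSE (a lie) because Frank is a knight.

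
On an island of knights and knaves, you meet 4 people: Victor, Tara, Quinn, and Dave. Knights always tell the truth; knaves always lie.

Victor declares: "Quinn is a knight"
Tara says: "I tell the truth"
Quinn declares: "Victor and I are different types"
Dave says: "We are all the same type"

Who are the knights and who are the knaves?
Victor is a knave.
Tara is a knight.
Quinn is a knave.
Dave is a knave.

Verification:
- Victor (knave) says "Quinn is a knight" - this is FALSE (a lie) because Quinn is a knave.
- Tara (knight) says "I tell the truth" - this is TRUE because Tara is a knight.
- Quinn (knave) says "Victor and I are different types" - this is FALSE (a lie) because Quinn is a knave and Victor is a knave.
- Dave (knave) says "We are all the same type" - this is FALSE (a lie) because Tara is a knight and Victor, Quinn, and Dave are knaves.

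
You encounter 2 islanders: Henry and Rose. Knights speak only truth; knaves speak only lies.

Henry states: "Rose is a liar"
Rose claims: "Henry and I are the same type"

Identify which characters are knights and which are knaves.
Henry is a knight.
Rose is a knave.

Verification:
- Henry (knight) says "Rose is a liar" - this is TRUE because Rose is a knave.
- Rose (knave) says "Henry and I are the same type" - this is FALSE (a lie) because Rose is a knave and Henry is a knight.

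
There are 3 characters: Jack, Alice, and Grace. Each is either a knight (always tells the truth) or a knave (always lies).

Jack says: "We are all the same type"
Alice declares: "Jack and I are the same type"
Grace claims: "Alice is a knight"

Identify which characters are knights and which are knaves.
Jack is a knight.
Alice is a knight.
Grace is a knight.

Verification:
- Jack (knight) says "We are all the same type" - this is TRUE because Jack, Alice, and Grace are knights.
- Alice (knight) says "Jack and I are the same type" - this is TRUE because Alice is a knight and Jack is a knight.
- Grace (knight) says "Alice is a knight" - this is TRUE because Alice is a knight.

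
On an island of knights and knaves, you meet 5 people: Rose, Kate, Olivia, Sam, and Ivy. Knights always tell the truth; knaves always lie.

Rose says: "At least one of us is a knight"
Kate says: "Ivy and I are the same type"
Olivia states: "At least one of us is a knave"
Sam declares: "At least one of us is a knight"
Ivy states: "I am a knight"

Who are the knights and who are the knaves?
Rose is a knight.
Kate is a knave.
Olivia is a knight.
Sam is a knight.
Ivy is a knight.

Verification:
- Rose (knight) says "At least one of us is a knight" - this is TRUE because Rose, Olivia, Sam, and Ivy are knights.
- Kate (knave) says "Ivy and I are the same type" - this is FALSE (a lie) because Kate is a knave and Ivy is a knight.
- Olivia (knight) says "At least one of us is a knave" - this is TRUE because Kate is a knave.
- Sam (knight) says "At least one of us is a knight" - this is TRUE because Rose, Olivia, Sam, and Ivy are knights.
- Ivy (knight) says "I am a knight" - this is TRUE because Ivy is a knight.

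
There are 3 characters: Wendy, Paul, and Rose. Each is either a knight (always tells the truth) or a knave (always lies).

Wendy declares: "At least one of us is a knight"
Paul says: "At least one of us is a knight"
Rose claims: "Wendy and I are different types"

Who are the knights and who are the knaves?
Wendy is a knave.
Paul is a knave.
Rose is a knave.

Verification:
- Wendy (knave) says "At least one of us is a knight" - this is FALSE (a lie) because no one is a knight.
- Paul (knave) says "At least one of us is a knight" - this is FALSE (a lie) because no one is a knight.
- Rose (knave) says "Wendy and I are different types" - this is FALSE (a lie) because Rose is a knave and Wendy is a knave.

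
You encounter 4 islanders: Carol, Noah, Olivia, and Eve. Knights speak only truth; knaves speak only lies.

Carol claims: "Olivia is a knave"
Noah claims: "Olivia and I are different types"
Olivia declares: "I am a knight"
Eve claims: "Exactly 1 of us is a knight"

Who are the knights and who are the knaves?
Carol is a knight.
Noah is a knight.
Olivia is a knave.
Eve is a knave.

Verification:
- Carol (knight) says "Olivia is a knave" - this is TRUE because Olivia is a knave.
- Noah (knight) says "Olivia and I are different types" - this is TRUE because Noah is a knight and Olivia is a knave.
- Olivia (knave) says "I am a knight" - this is FALSE (a lie) because Olivia is a knave.
- Eve (knave) says "Exactly 1 of us is a knight" - this is FALSE (a lie) because there are 2 knights.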